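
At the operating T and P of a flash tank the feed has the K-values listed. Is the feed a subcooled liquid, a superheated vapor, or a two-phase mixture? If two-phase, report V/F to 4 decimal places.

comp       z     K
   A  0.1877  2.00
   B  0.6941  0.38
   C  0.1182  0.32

subcooled liquid

ΣzᵢKᵢ = 0.6770; Σzᵢ/Kᵢ = 2.2898.
Since ΣzᵢKᵢ < 1 the mixture is below its bubble point — single liquid phase.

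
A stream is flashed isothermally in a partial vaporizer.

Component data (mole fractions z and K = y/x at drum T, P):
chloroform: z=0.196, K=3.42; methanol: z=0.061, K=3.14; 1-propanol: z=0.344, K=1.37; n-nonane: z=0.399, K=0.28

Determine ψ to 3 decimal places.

ψ = 0.423

Rachford–Rice: g(ψ) = Σ zᵢ(Kᵢ−1)/(1+ψ(Kᵢ−1)) = 0.
Feasibility: ΣzᵢKᵢ = 1.445, Σzᵢ/Kᵢ = 1.753 — both > 1, two phases present.
Newton iteration, ψ⁰ = 0.5:
  ψ = 0.500: g = -0.0638, g' = -0.839 → ψ = 0.424
  ψ = 0.424: g = -0.0009, g' = -0.820 → ψ = 0.423
Converged at ψ = 0.423.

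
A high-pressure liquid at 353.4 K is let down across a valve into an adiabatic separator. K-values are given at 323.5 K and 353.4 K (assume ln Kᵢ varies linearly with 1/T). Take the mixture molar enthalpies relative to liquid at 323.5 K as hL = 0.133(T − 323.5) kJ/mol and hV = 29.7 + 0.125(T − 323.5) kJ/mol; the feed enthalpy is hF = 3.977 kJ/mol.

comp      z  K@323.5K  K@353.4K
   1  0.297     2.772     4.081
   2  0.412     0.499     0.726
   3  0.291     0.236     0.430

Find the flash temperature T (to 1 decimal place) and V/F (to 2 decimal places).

T = 326.0 K, V/F = 0.12

Adiabatic flash: solve Rachford–Rice at each trial T, then check hF = ψ·hV(T) + (1−ψ)·hL(T).
  T = 323.5 K: K = (2.772, 0.499, 0.236), RR gives ψ = 0.089, H_out = 2.643 kJ/mol
  T = 353.4 K: K = (4.081, 0.726, 0.430), RR gives ψ = 0.496, H_out = 18.592 kJ/mol
  T = 338.4 K: K = (3.390, 0.607, 0.322), RR gives ψ = 0.280, H_out = 10.256 kJ/mol
  T = 330.9 K: K = (3.070, 0.551, 0.277), RR gives ψ = 0.185, H_out = 6.462 kJ/mol
  T = 327.2 K: K = (2.919, 0.525, 0.256), RR gives ψ = 0.138, H_out = 4.576 kJ/mol
  T = 325.4 K: K = (2.847, 0.512, 0.246), RR gives ψ = 0.114, H_out = 3.643 kJ/mol
Linear interpolation between T = 325.4 (H_out = 3.643) and T = 327.2 (H_out = 4.576) on hF = 3.977 gives T ≈ 326.0 K, at which ψ = 0.12.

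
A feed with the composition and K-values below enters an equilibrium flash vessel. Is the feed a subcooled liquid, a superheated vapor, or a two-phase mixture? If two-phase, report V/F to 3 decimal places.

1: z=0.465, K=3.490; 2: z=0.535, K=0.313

two-phase, V/F = 0.462

ΣzᵢKᵢ = 1.790; Σzᵢ/Kᵢ = 1.843.
Both exceed 1, so a two-phase solution exists.
Rachford–Rice: g(ψ) = Σ zᵢ(Kᵢ−1)/(1+ψ(Kᵢ−1)) = 0.
Binary case is linear: z₁(K₁−1)(1+ψ(K₂−1)) + z₂(K₂−1)(1+ψ(K₁−1)) = 0
⇒ ψ = [z₁(K₁−1)+z₂(K₂−1)] / [−(K₁−1)(K₂−1)] = 0.7903/1.7106 = 0.462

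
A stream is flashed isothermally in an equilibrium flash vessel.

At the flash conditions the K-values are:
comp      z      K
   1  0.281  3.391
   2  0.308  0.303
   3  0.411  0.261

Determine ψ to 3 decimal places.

ψ = 0.089

Newton iteration, ψ⁰ = 0.5:
  ψ = 0.500: g = -0.5052, g' = -1.250 → ψ = 0.096
  ψ = 0.096: g = -0.0105, g' = -1.495 → ψ = 0.089
Converged at ψ = 0.089.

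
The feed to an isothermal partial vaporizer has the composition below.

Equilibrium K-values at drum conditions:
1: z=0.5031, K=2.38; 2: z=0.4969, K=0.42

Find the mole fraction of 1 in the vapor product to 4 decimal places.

Newton iteration, ψ⁰ = 0.63:
  ψ = 0.6300: g = -0.08276, g' = -0.6892 → ψ = 0.5099
  ψ = 0.5099: g = -0.00173, g' = -0.6671 → ψ = 0.5073
Converged at ψ = 0.5073.
Compositions from xᵢ = zᵢ/(1+ψ(Kᵢ−1)), yᵢ = Kᵢxᵢ:
  1: x = 0.2959, y = 0.7043
  2: x = 0.7041, y = 0.2957

y_1 = 0.7043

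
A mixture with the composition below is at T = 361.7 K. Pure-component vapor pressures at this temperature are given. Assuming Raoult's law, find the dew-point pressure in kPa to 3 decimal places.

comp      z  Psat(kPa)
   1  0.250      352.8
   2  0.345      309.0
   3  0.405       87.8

At the dew point ψ → 1, so Σzᵢ/Kᵢ = 1 with Kᵢ = Pᵢˢᵃᵗ/P ⇒ 1/P = Σzᵢ/Pᵢˢᵃᵗ.
1/P = 0.250/352.8 + 0.345/309.0 + 0.405/87.8 = 0.006438 ⇒ P = 155.331 kPa

Pdew = 155.331 kPa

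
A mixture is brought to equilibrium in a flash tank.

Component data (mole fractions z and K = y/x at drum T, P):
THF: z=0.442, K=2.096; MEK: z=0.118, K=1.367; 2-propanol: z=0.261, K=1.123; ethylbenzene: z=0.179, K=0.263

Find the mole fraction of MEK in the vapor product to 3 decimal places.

y_MEK = 0.125

Rachford–Rice: g(V/F) = Σ zᵢ(Kᵢ−1)/(1+V/F(Kᵢ−1)) = 0.
g(0) = ΣzᵢKᵢ − 1 = 0.428 and g(1) = 1 − Σzᵢ/Kᵢ = -0.210, so a root lies in (0, 1).
Newton iteration, V/F⁰ = 0.5:
  V/F = 0.500: g = 0.1709, g' = -0.480 → V/F = 0.856
  V/F = 0.856: g = -0.0453, g' = -0.867 → V/F = 0.804
  V/F = 0.804: g = -0.0033, g' = -0.748 → V/F = 0.799
Converged at V/F = 0.799.
Compositions from xᵢ = zᵢ/(1+V/F(Kᵢ−1)), yᵢ = Kᵢxᵢ:
  THF: x = 0.236, y = 0.494
  MEK: x = 0.091, y = 0.125
  2-propanol: x = 0.238, y = 0.267
  ethylbenzene: x = 0.435, y = 0.115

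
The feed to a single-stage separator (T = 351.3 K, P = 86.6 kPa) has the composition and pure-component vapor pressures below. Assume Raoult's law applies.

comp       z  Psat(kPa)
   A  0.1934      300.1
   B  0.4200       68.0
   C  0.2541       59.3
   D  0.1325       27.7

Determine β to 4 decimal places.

Raoult's law: Kᵢ = Pᵢˢᵃᵗ/P = Pᵢˢᵃᵗ/86.6.
  K_A = 300.1/86.6 = 3.465358, K_B = 68.0/86.6 = 0.785219, K_C = 59.3/86.6 = 0.684758, K_D = 27.7/86.6 = 0.319861
Iterate (Newton) starting at β = 0.5:
  β = 0.5000: g = -0.11915, g' = -0.4365 → β = 0.2270
  β = 0.2270: g = 0.01804, g' = -0.6197 → β = 0.2561
  β = 0.2561: g = 0.00055, g' = -0.5831 → β = 0.2570
Converged at β = 0.2570.

β = 0.2570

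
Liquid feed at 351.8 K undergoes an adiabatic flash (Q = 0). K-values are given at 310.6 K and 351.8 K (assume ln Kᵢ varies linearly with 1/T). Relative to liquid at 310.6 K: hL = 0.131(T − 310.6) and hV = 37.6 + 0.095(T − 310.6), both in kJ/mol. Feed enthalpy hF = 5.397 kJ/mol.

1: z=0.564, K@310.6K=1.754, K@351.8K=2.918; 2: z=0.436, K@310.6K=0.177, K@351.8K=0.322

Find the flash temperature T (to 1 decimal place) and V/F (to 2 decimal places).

Adiabatic flash: solve Rachford–Rice at each trial T, then check hF = ψ·hV(T) + (1−ψ)·hL(T).
  T = 310.6 K: K = (1.754, 0.177), RR gives ψ = 0.107, H_out = 4.025 kJ/mol
  T = 351.8 K: K = (2.918, 0.322), RR gives ψ = 0.605, H_out = 27.231 kJ/mol
  T = 331.2 K: K = (2.298, 0.243), RR gives ψ = 0.409, H_out = 17.791 kJ/mol
  T = 320.9 K: K = (2.017, 0.209), RR gives ψ = 0.284, H_out = 11.912 kJ/mol
  T = 315.8 K: K = (1.884, 0.193), RR gives ψ = 0.205, H_out = 8.364 kJ/mol
  T = 313.2 K: K = (1.818, 0.185), RR gives ψ = 0.159, H_out = 6.305 kJ/mol
  T = 311.9 K: K = (1.786, 0.181), RR gives ψ = 0.134, H_out = 5.196 kJ/mol
Linear interpolation between T = 311.9 (H_out = 5.196) and T = 313.2 (H_out = 6.305) on hF = 5.397 gives T ≈ 312.1 K, at which ψ = 0.14.

T = 312.1 K, V/F = 0.14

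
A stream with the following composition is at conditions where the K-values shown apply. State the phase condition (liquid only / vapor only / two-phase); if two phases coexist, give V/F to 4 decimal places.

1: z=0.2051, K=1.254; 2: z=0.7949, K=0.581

liquid only

ΣzᵢKᵢ = 0.7190; Σzᵢ/Kᵢ = 1.5317.
Since ΣzᵢKᵢ < 1 the mixture is below its bubble point — single liquid phase.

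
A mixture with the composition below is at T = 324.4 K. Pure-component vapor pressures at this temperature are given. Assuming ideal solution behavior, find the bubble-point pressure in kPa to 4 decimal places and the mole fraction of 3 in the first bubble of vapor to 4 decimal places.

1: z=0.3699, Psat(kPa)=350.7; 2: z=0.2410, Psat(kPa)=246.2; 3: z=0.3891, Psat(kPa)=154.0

At the bubble point ψ → 0, so ΣzᵢKᵢ = 1 with Kᵢ = Pᵢˢᵃᵗ/P ⇒ P = ΣzᵢPᵢˢᵃᵗ.
P = 0.3699·350.7 + 0.2410·246.2 + 0.3891·154.0 = 248.9795 kPa
yᵢ = zᵢPᵢˢᵃᵗ/P ⇒ y_3 = 0.3891·154.0/248.9795 = 0.2407

Pbub = 248.9795 kPa, y_3 = 0.2407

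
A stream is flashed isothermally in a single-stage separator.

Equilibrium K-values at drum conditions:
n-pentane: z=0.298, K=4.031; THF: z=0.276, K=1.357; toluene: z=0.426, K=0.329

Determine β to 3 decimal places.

β = 0.514

Material balance + equilibrium reduce to Σ zᵢ(Kᵢ−1)/(1+β(Kᵢ−1)) = 0.
Check two-phase: ΣzᵢKᵢ = 1.716 > 1 and Σzᵢ/Kᵢ = 1.572 > 1, so g(0) = 0.716 > 0 and g(1) = -0.572 < 0.
Newton iteration, β⁰ = 0.59:
  β = 0.590: g = -0.0678, g' = -0.902 → β = 0.515
  β = 0.515: g = -0.0006, g' = -0.890 → β = 0.514
Converged at β = 0.514.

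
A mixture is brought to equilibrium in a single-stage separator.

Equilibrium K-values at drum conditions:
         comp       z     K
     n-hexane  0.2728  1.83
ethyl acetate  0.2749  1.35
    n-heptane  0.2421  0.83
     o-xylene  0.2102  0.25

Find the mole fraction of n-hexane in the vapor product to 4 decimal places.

Rachford–Rice: g(ψ) = Σ zᵢ(Kᵢ−1)/(1+ψ(Kᵢ−1)) = 0.
Check two-phase: ΣzᵢKᵢ = 1.1238 > 1 and Σzᵢ/Kᵢ = 1.4852 > 1, so g(0) = 0.1238 > 0 and g(1) = -0.4852 < 0.
Newton iteration, ψ⁰ = 0.5:
  ψ = 0.5000: g = -0.05532, g' = -0.4293 → ψ = 0.3711
  ψ = 0.3711: g = -0.00413, g' = -0.3712 → ψ = 0.3600
Converged at ψ = 0.3600.
Compositions from xᵢ = zᵢ/(1+ψ(Kᵢ−1)), yᵢ = Kᵢxᵢ:
  n-hexane: x = 0.2100, y = 0.3844
  ethyl acetate: x = 0.2441, y = 0.3296
  n-heptane: x = 0.2579, y = 0.2140
  o-xylene: x = 0.2879, y = 0.0720

y_n-hexane = 0.3844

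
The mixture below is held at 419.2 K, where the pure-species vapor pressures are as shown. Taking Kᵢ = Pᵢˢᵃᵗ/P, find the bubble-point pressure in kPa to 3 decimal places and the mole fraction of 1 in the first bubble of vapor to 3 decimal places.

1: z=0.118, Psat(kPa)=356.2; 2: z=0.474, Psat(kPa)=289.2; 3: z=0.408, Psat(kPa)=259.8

Pbub = 285.111 kPa, y_1 = 0.147

At the bubble point ψ → 0, so ΣzᵢKᵢ = 1 with Kᵢ = Pᵢˢᵃᵗ/P ⇒ P = ΣzᵢPᵢˢᵃᵗ.
P = 0.118·356.2 + 0.474·289.2 + 0.408·259.8 = 285.111 kPa
yᵢ = zᵢPᵢˢᵃᵗ/P ⇒ y_1 = 0.118·356.2/285.111 = 0.147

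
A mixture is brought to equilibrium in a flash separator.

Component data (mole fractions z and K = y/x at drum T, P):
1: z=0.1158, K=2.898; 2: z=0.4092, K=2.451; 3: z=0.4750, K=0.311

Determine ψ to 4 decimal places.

ψ = 0.4537

Let ψ = V/F and solve Σ zᵢ(Kᵢ−1)/(1+ψ(Kᵢ−1)) = 0.
g(0) = ΣzᵢKᵢ − 1 = 0.4863 and g(1) = 1 − Σzᵢ/Kᵢ = -0.7342, so a root lies in (0, 1).
Newton iteration, ψ⁰ = 0.5:
  ψ = 0.5000: g = -0.04240, g' = -0.9240 → ψ = 0.4541
  ψ = 0.4541: g = -0.00034, g' = -0.9110 → ψ = 0.4537
Converged at ψ = 0.4537.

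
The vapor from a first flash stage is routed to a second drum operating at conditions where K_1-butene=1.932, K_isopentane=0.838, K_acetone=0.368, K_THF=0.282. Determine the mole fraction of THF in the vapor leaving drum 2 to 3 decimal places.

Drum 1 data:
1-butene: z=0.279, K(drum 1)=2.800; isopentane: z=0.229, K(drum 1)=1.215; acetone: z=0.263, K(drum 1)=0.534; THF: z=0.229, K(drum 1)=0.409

Drum 1:
Rachford–Rice: g(ψ₁) = Σ zᵢ(Kᵢ−1)/(1+ψ₁(Kᵢ−1)) = 0.
Check two-phase: ΣzᵢKᵢ = 1.294 > 1 and Σzᵢ/Kᵢ = 1.341 > 1, so g(0) = 0.294 > 0 and g(1) = -0.341 < 0.
Newton–Raphson from ψ₁ = 0.5:
  ψ₁ = 0.500: g = -0.0431, g' = -0.517 → ψ₁ = 0.417
  ψ₁ = 0.417: g = 0.0005, g' = -0.533 → ψ₁ = 0.418
Converged at ψ₁ = 0.418.
Drum-1 compositions:
  1-butene: x = 0.159, y = 0.446
  isopentane: x = 0.210, y = 0.255
  acetone: x = 0.327, y = 0.174
  THF: x = 0.304, y = 0.124
Drum-2 feed = drum-1 vapor: z₂ = (0.4460, 0.2553, 0.1744, 0.1244).
Drum 2:
Material balance + equilibrium reduce to Σ zᵢ(Kᵢ−1)/(1+ψ₂(Kᵢ−1)) = 0.
Feasibility: ΣzᵢKᵢ = 1.175, Σzᵢ/Kᵢ = 1.450 — both > 1, two phases present.
Newton iteration, ψ₂⁰ = 0.34:
  ψ₂ = 0.340: g = 0.0134, g' = -0.456 → ψ₂ = 0.369
Converged at ψ₂ = 0.369.
  1-butene: x = 0.332, y = 0.641
  isopentane: x = 0.272, y = 0.228
  acetone: x = 0.227, y = 0.084
  THF: x = 0.169, y = 0.048

y_THF (drum 2) = 0.048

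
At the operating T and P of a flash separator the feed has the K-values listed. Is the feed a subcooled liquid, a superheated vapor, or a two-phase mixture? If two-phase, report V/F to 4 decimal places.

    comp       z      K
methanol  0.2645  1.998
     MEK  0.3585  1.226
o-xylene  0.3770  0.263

ΣzᵢKᵢ = 1.0671; Σzᵢ/Kᵢ = 1.8583.
Both exceed 1, so a two-phase solution exists.
Let ψ = V/F and solve Σ zᵢ(Kᵢ−1)/(1+ψ(Kᵢ−1)) = 0.
Newton iteration, ψ⁰ = 0.51:
  ψ = 0.5100: g = -0.19760, g' = -0.6561 → ψ = 0.2088
  ψ = 0.2088: g = -0.03258, g' = -0.4832 → ψ = 0.1414
  ψ = 0.1414: g = -0.00034, g' = -0.4747 → ψ = 0.1407
Converged at ψ = 0.1407.

two-phase, V/F = 0.1407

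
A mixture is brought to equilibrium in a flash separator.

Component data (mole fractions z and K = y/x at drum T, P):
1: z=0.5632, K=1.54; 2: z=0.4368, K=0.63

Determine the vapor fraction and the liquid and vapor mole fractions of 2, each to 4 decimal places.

ψ = 0.7133, x_2 = 0.5934, y_2 = 0.3738

Let ψ = V/F and solve Σ zᵢ(Kᵢ−1)/(1+ψ(Kᵢ−1)) = 0.
Check two-phase: ΣzᵢKᵢ = 1.1425 > 1 and Σzᵢ/Kᵢ = 1.0590 > 1, so g(0) = 0.1425 > 0 and g(1) = -0.0590 < 0.
Newton iteration, ψ⁰ = 0.67:
  ψ = 0.6700: g = 0.00844, g' = -0.1943 → ψ = 0.7135
  ψ = 0.7135: g = -0.00004, g' = -0.1960 → ψ = 0.7133
Converged at ψ = 0.7133.
Compositions from xᵢ = zᵢ/(1+ψ(Kᵢ−1)), yᵢ = Kᵢxᵢ:
  1: x = 0.4066, y = 0.6262
  2: x = 0.5934, y = 0.3738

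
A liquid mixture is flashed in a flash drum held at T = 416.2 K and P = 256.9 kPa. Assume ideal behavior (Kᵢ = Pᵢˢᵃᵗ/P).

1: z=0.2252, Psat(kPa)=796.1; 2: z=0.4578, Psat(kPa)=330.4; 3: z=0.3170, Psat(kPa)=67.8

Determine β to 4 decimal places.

Raoult's law: Kᵢ = Pᵢˢᵃᵗ/P = Pᵢˢᵃᵗ/256.9.
  K_1 = 796.1/256.9 = 3.098871, K_2 = 330.4/256.9 = 1.286104, K_3 = 67.8/256.9 = 0.263916
Rachford–Rice: g(β) = Σ zᵢ(Kᵢ−1)/(1+β(Kᵢ−1)) = 0.
Feasibility: ΣzᵢKᵢ = 1.3703, Σzᵢ/Kᵢ = 1.6298 — both > 1, two phases present.
Newton–Raphson from β = 0.39:
  β = 0.3900: g = 0.05045, g' = -0.6682 → β = 0.4655
  β = 0.4655: g = -0.00030, g' = -0.6805 → β = 0.4651
Converged at β = 0.4651.

β = 0.4651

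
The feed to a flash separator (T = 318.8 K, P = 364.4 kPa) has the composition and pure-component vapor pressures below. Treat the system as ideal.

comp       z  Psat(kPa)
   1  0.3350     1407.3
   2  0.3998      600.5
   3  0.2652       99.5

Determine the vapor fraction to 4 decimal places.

Raoult's law: Kᵢ = Pᵢˢᵃᵗ/P = Pᵢˢᵃᵗ/364.4.
  K_1 = 1407.3/364.4 = 3.861965, K_2 = 600.5/364.4 = 1.647914, K_3 = 99.5/364.4 = 0.273052
Newton–Raphson from ψ = 0.66:
  ψ = 0.6600: g = 0.14273, g' = -0.9290 → ψ = 0.8136
  ψ = 0.8136: g = -0.01426, g' = -1.1594 → ψ = 0.8013
  ψ = 0.8013: g = -0.00018, g' = -1.1299 → ψ = 0.8012
Converged at ψ = 0.8012.

ψ = 0.8012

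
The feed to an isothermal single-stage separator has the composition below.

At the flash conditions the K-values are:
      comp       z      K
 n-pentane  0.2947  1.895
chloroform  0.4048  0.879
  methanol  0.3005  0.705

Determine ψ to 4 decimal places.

Let ψ = V/F and solve Σ zᵢ(Kᵢ−1)/(1+ψ(Kᵢ−1)) = 0.
Check two-phase: ΣzᵢKᵢ = 1.1261 > 1 and Σzᵢ/Kᵢ = 1.0423 > 1, so g(0) = 0.1261 > 0 and g(1) = -0.0423 < 0.
Newton iteration, ψ⁰ = 0.5:
  ψ = 0.5000: g = 0.02609, g' = -0.1554 → ψ = 0.6680
  ψ = 0.6680: g = 0.00138, g' = -0.1400 → ψ = 0.6778
  ψ = 0.6778: g = 0.00000, g' = -0.1393 → ψ = 0.6779
Converged at ψ = 0.6779.

ψ = 0.6779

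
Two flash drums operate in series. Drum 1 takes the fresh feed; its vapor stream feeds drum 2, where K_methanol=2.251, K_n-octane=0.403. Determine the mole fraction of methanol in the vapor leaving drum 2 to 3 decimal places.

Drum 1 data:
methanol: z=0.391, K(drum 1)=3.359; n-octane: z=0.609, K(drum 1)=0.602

y_methanol (drum 2) = 0.727

Drum 1:
Let ψ₁ = V/F and solve Σ zᵢ(Kᵢ−1)/(1+ψ₁(Kᵢ−1)) = 0.
Feasibility: ΣzᵢKᵢ = 1.680, Σzᵢ/Kᵢ = 1.128 — both > 1, two phases present.
Iterate (Newton) starting at ψ₁ = 0.5:
  ψ₁ = 0.500: g = 0.1206, g' = -0.608 → ψ₁ = 0.698
  ψ₁ = 0.698: g = 0.0128, g' = -0.496 → ψ₁ = 0.724
Converged at ψ₁ = 0.724.
Drum-1 compositions:
  methanol: x = 0.144, y = 0.485
  n-octane: x = 0.856, y = 0.515
Drum-2 feed = drum-1 vapor: z₂ = (0.4849, 0.5151).
Drum 2:
Rachford–Rice: g(ψ₂) = Σ zᵢ(Kᵢ−1)/(1+ψ₂(Kᵢ−1)) = 0.
Check two-phase: ΣzᵢKᵢ = 1.299 > 1 and Σzᵢ/Kᵢ = 1.494 > 1, so g(0) = 0.299 > 0 and g(1) = -0.494 < 0.
Binary case is linear: z₁(K₁−1)(1+ψ₂(K₂−1)) + z₂(K₂−1)(1+ψ₂(K₁−1)) = 0
⇒ ψ₂ = [z₁(K₁−1)+z₂(K₂−1)] / [−(K₁−1)(K₂−1)] = 0.2991/0.7468 = 0.400
  methanol: x = 0.323, y = 0.727
  n-octane: x = 0.677, y = 0.273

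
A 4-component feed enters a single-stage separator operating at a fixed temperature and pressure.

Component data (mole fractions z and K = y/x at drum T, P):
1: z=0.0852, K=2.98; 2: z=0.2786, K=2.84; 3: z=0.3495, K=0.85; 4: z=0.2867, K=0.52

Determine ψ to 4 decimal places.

Let ψ = V/F and solve Σ zᵢ(Kᵢ−1)/(1+ψ(Kᵢ−1)) = 0.
Check two-phase: ΣzᵢKᵢ = 1.4913 > 1 and Σzᵢ/Kᵢ = 1.0892 > 1, so g(0) = 0.4913 > 0 and g(1) = -0.0892 < 0.
Newton iteration, ψ⁰ = 0.54:
  ψ = 0.5400: g = 0.09585, g' = -0.4450 → ψ = 0.7554
  ψ = 0.7554: g = 0.00707, g' = -0.3914 → ψ = 0.7734
  ψ = 0.7734: g = 0.00001, g' = -0.3899 → ψ = 0.7735
Converged at ψ = 0.7735.

ψ = 0.7735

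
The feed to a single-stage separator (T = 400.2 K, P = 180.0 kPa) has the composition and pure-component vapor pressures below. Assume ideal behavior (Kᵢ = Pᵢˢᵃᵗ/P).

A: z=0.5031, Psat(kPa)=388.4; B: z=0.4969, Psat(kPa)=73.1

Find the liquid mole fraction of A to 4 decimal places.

Raoult's law: Kᵢ = Pᵢˢᵃᵗ/P = Pᵢˢᵃᵗ/180.0.
  K_A = 388.4/180.0 = 2.157778, K_B = 73.1/180.0 = 0.406111
Let β = V/F and solve Σ zᵢ(Kᵢ−1)/(1+β(Kᵢ−1)) = 0.
g(0) = ΣzᵢKᵢ − 1 = 0.2874 and g(1) = 1 − Σzᵢ/Kᵢ = -0.4567, so a root lies in (0, 1).
Binary case is linear: z₁(K₁−1)(1+β(K₂−1)) + z₂(K₂−1)(1+β(K₁−1)) = 0
⇒ β = [z₁(K₁−1)+z₂(K₂−1)] / [−(K₁−1)(K₂−1)] = 0.28737/0.68759 = 0.4179
Compositions from xᵢ = zᵢ/(1+β(Kᵢ−1)), yᵢ = Kᵢxᵢ:
  A: x = 0.3390, y = 0.7316
  B: x = 0.6610, y = 0.2684

x_A = 0.3390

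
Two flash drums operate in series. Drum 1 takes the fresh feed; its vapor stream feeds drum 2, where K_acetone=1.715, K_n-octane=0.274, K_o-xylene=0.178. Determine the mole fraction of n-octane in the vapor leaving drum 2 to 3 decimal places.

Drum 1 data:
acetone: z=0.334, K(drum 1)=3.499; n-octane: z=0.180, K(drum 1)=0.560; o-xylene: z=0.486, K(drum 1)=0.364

Drum 1:
Let ψ₁ = V/F and solve Σ zᵢ(Kᵢ−1)/(1+ψ₁(Kᵢ−1)) = 0.
Feasibility: ΣzᵢKᵢ = 1.446, Σzᵢ/Kᵢ = 1.752 — both > 1, two phases present.
Newton iteration, ψ₁⁰ = 0.67:
  ψ₁ = 0.670: g = -0.3388, g' = -0.959 → ψ₁ = 0.317
  ψ₁ = 0.317: g = -0.0130, g' = -1.005 → ψ₁ = 0.304
Converged at ψ₁ = 0.304.
Drum-1 compositions:
  acetone: x = 0.190, y = 0.664
  n-octane: x = 0.208, y = 0.116
  o-xylene: x = 0.602, y = 0.219
Drum-2 feed = drum-1 vapor: z₂ = (0.6644, 0.1163, 0.2193).
Drum 2:
Newton iteration, ψ₂⁰ = 0.5:
  ψ₂ = 0.500: g = -0.0887, g' = -0.762 → ψ₂ = 0.384
  ψ₂ = 0.384: g = -0.0076, g' = -0.643 → ψ₂ = 0.372
Converged at ψ₂ = 0.372.
  acetone: x = 0.525, y = 0.900
  n-octane: x = 0.159, y = 0.044
  o-xylene: x = 0.316, y = 0.056

y_n-octane (drum 2) = 0.044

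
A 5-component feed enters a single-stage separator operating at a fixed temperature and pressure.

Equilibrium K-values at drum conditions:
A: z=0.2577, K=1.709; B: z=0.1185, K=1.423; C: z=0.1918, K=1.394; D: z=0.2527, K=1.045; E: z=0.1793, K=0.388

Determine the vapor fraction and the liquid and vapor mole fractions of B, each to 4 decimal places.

Material balance + equilibrium reduce to Σ zᵢ(Kᵢ−1)/(1+ψ(Kᵢ−1)) = 0.
Feasibility: ΣzᵢKᵢ = 1.2100, Σzᵢ/Kᵢ = 1.0756 — both > 1, two phases present.
Newton–Raphson from ψ = 0.5:
  ψ = 0.5000: g = 0.09240, g' = -0.2458 → ψ = 0.8760
  ψ = 0.8760: g = -0.02015, g' = -0.3896 → ψ = 0.8243
  ψ = 0.8243: g = -0.00095, g' = -0.3542 → ψ = 0.8216
Converged at ψ = 0.8216.
Compositions from xᵢ = zᵢ/(1+ψ(Kᵢ−1)), yᵢ = Kᵢxᵢ:
  A: x = 0.1628, y = 0.2783
  B: x = 0.0879, y = 0.1251
  C: x = 0.1449, y = 0.2020
  D: x = 0.2437, y = 0.2547
  E: x = 0.3606, y = 0.1399

ψ = 0.8216, x_B = 0.0879, y_B = 0.1251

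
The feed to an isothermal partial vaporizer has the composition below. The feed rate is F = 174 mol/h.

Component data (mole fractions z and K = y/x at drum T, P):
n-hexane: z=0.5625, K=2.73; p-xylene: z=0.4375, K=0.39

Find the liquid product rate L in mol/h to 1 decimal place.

L = 57.6 mol/h

Iterate (Newton) starting at ψ = 0.5:
  ψ = 0.5000: g = 0.13779, g' = -0.8210 → ψ = 0.6678
  ψ = 0.6678: g = 0.00117, g' = -0.8259 → ψ = 0.6692
Converged at ψ = 0.6692.
Then V = ψ·F = 0.6692·174 = 116.4 mol/h and L = F − V = 57.6 mol/h.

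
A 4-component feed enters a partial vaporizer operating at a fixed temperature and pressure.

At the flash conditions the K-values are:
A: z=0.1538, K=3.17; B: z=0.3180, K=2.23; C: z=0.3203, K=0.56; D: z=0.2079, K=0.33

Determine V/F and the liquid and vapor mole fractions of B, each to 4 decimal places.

V/F = 0.5183, x_B = 0.1942, y_B = 0.4331

Newton–Raphson from V/F = 0.49:
  V/F = 0.4900: g = 0.01876, g' = -0.6650 → V/F = 0.5182
  V/F = 0.5182: g = 0.00004, g' = -0.6630 → V/F = 0.5183
Converged at V/F = 0.5183.
Compositions from xᵢ = zᵢ/(1+V/F(Kᵢ−1)), yᵢ = Kᵢxᵢ:
  A: x = 0.0724, y = 0.2295
  B: x = 0.1942, y = 0.4331
  C: x = 0.4149, y = 0.2324
  D: x = 0.3185, y = 0.1051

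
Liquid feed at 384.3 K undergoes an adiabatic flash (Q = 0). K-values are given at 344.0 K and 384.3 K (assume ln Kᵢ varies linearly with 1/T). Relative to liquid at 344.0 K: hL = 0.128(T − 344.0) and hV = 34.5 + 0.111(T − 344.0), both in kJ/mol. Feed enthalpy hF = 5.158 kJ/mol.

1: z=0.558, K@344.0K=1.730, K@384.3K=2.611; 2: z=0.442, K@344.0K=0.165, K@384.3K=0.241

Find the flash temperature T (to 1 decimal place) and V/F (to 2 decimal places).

Adiabatic flash: solve Rachford–Rice at each trial T, then check hF = ψ·hV(T) + (1−ψ)·hL(T).
  T = 344.0 K: K = (1.730, 0.165), RR gives ψ = 0.063, H_out = 2.166 kJ/mol
  T = 384.3 K: K = (2.611, 0.241), RR gives ψ = 0.461, H_out = 20.741 kJ/mol
  T = 364.1 K: K = (2.149, 0.201), RR gives ψ = 0.314, H_out = 13.296 kJ/mol
  T = 354.1 K: K = (1.935, 0.183), RR gives ψ = 0.210, H_out = 8.507 kJ/mol
  T = 349.1 K: K = (1.832, 0.174), RR gives ψ = 0.144, H_out = 5.619 kJ/mol
  T = 346.6 K: K = (1.782, 0.170), RR gives ψ = 0.106, H_out = 4.001 kJ/mol
  T = 347.9 K: K = (1.808, 0.172), RR gives ψ = 0.127, H_out = 4.859 kJ/mol
Linear interpolation between T = 347.9 (H_out = 4.859) and T = 349.1 (H_out = 5.619) on hF = 5.158 gives T ≈ 348.4 K, at which ψ = 0.13.

T = 348.4 K, V/F = 0.13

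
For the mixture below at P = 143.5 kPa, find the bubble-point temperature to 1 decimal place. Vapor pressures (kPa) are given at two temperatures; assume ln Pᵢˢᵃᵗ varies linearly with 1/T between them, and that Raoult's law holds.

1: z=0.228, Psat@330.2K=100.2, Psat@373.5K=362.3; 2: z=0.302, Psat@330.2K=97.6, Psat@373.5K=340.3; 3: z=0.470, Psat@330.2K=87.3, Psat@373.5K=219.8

Bubble-point temperature: ΣzᵢPᵢˢᵃᵗ(T) = P. Interpolate ln Pᵢˢᵃᵗ = aᵢ + bᵢ/T.
  T = 330.2 K: ΣzᵢPᵢˢᵃᵗ = 93.35 kPa
  T = 373.5 K: ΣzᵢPᵢˢᵃᵗ = 288.68 kPa
  T = 351.9 K: ΣzᵢPᵢˢᵃᵗ = 169.59 kPa
  T = 341.0 K: ΣzᵢPᵢˢᵃᵗ = 126.72 kPa
  T = 346.4 K: ΣzᵢPᵢˢᵃᵗ = 146.70 kPa
  T = 343.7 K: ΣzᵢPᵢˢᵃᵗ = 136.42 kPa
Interpolating between 343.7 K and 346.4 K gives T ≈ 345.6 K.

T = 345.6 K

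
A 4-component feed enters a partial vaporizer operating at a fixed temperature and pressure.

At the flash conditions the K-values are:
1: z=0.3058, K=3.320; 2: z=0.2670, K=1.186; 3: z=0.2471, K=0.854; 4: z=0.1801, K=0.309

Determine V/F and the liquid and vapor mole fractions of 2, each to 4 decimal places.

Material balance + equilibrium reduce to Σ zᵢ(Kᵢ−1)/(1+V/F(Kᵢ−1)) = 0.
Feasibility: ΣzᵢKᵢ = 1.5986, Σzᵢ/Kᵢ = 1.1894 — both > 1, two phases present.
Newton–Raphson from V/F = 0.32:
  V/F = 0.3200: g = 0.25642, g' = -0.6979 → V/F = 0.6874
  V/F = 0.6874: g = 0.04030, g' = -0.5702 → V/F = 0.7581
  V/F = 0.7581: g = -0.00123, g' = -0.6093 → V/F = 0.7561
Converged at V/F = 0.7561.
Compositions from xᵢ = zᵢ/(1+V/F(Kᵢ−1)), yᵢ = Kᵢxᵢ:
  1: x = 0.1110, y = 0.3686
  2: x = 0.2341, y = 0.2776
  3: x = 0.2778, y = 0.2372
  4: x = 0.3771, y = 0.1165

V/F = 0.7561, x_2 = 0.2341, y_2 = 0.2776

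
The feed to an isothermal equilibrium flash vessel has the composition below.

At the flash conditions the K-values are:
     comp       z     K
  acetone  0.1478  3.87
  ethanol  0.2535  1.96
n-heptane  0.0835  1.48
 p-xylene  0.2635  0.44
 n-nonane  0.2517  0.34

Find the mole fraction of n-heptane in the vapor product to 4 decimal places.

Rachford–Rice: g(ψ) = Σ zᵢ(Kᵢ−1)/(1+ψ(Kᵢ−1)) = 0.
Check two-phase: ΣzᵢKᵢ = 1.3939 > 1 and Σzᵢ/Kᵢ = 1.5631 > 1, so g(0) = 0.3939 > 0 and g(1) = -0.5631 < 0.
Iterate (Newton) starting at ψ = 0.6:
  ψ = 0.6000: g = -0.15589, g' = -0.7579 → ψ = 0.3943
  ψ = 0.3943: g = -0.00471, g' = -0.7409 → ψ = 0.3880
Converged at ψ = 0.3880.
Compositions from xᵢ = zᵢ/(1+ψ(Kᵢ−1)), yᵢ = Kᵢxᵢ:
  acetone: x = 0.0699, y = 0.2706
  ethanol: x = 0.1847, y = 0.3620
  n-heptane: x = 0.0704, y = 0.1042
  p-xylene: x = 0.3366, y = 0.1481
  n-nonane: x = 0.3383, y = 0.1150

y_n-heptane = 0.1042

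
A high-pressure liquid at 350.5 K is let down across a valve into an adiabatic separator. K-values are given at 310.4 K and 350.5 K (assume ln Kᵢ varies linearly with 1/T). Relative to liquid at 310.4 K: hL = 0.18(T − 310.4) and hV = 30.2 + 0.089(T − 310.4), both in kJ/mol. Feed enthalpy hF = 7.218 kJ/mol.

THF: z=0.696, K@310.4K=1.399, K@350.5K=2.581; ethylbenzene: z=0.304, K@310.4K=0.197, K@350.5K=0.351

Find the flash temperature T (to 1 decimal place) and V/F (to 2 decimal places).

Adiabatic flash: solve Rachford–Rice at each trial T, then check hF = ψ·hV(T) + (1−ψ)·hL(T).
  T = 310.4 K: K = (1.399, 0.197), RR gives ψ = 0.105, H_out = 3.166 kJ/mol
  T = 350.5 K: K = (2.581, 0.351), RR gives ψ = 0.880, H_out = 30.586 kJ/mol
  T = 330.4 K: K = (1.934, 0.267), RR gives ψ = 0.625, H_out = 21.329 kJ/mol
  T = 320.4 K: K = (1.653, 0.231), RR gives ψ = 0.439, H_out = 14.669 kJ/mol
  T = 315.4 K: K = (1.523, 0.213), RR gives ψ = 0.303, H_out = 9.927 kJ/mol
  T = 312.9 K: K = (1.460, 0.205), RR gives ψ = 0.215, H_out = 6.891 kJ/mol
  T = 314.1 K: K = (1.490, 0.209), RR gives ψ = 0.260, H_out = 8.420 kJ/mol
  T = 313.5 K: K = (1.475, 0.207), RR gives ψ = 0.238, H_out = 7.674 kJ/mol
  T = 313.2 K: K = (1.468, 0.206), RR gives ψ = 0.227, H_out = 7.287 kJ/mol
Linear interpolation between T = 312.9 (H_out = 6.891) and T = 313.2 (H_out = 7.287) on hF = 7.218 gives T ≈ 313.1 K, at which ψ = 0.22.

T = 313.1 K, V/F = 0.22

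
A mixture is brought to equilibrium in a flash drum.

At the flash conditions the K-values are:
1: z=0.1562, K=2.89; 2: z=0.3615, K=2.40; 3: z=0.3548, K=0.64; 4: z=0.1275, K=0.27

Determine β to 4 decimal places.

β = 0.7327

Rachford–Rice: g(β) = Σ zᵢ(Kᵢ−1)/(1+β(Kᵢ−1)) = 0.
Feasibility: ΣzᵢKᵢ = 1.5805, Σzᵢ/Kᵢ = 1.2313 — both > 1, two phases present.
Newton iteration, β⁰ = 0.5:
  β = 0.5000: g = 0.14715, g' = -0.6295 → β = 0.7337
  β = 0.7337: g = -0.00067, g' = -0.6704 → β = 0.7327
Converged at β = 0.7327.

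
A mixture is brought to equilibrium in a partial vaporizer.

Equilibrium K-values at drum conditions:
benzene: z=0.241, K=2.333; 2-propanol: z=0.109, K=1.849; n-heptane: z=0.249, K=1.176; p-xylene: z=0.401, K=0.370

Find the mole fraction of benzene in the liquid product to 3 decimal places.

x_benzene = 0.162

Newton–Raphson from β = 0.38:
  β = 0.380: g = -0.0079, g' = -0.515 → β = 0.365
Converged at β = 0.365.
Compositions from xᵢ = zᵢ/(1+β(Kᵢ−1)), yᵢ = Kᵢxᵢ:
  benzene: x = 0.162, y = 0.378
  2-propanol: x = 0.083, y = 0.154
  n-heptane: x = 0.234, y = 0.275
  p-xylene: x = 0.521, y = 0.193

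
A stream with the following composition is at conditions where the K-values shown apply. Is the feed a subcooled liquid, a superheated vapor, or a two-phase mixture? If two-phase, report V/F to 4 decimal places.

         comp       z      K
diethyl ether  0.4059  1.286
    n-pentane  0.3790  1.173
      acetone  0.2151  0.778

ΣzᵢKᵢ = 1.1339; Σzᵢ/Kᵢ = 0.9152.
Since Σzᵢ/Kᵢ < 1 the mixture is above its dew point — single vapor phase.

superheated vapor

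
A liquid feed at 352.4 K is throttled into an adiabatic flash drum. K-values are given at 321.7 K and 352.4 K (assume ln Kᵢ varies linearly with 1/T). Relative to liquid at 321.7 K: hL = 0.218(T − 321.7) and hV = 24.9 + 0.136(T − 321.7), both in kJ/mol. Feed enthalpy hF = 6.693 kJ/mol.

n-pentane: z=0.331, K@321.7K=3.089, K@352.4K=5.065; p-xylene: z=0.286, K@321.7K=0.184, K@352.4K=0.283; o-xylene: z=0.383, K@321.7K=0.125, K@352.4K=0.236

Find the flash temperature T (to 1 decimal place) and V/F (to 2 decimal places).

Adiabatic flash: solve Rachford–Rice at each trial T, then check hF = ψ·hV(T) + (1−ψ)·hL(T).
  T = 321.7 K: K = (3.089, 0.184, 0.125), RR gives ψ = 0.069, H_out = 1.724 kJ/mol
  T = 352.4 K: K = (5.065, 0.283, 0.236), RR gives ψ = 0.280, H_out = 12.966 kJ/mol
  T = 337.0 K: K = (3.997, 0.230, 0.174), RR gives ψ = 0.189, H_out = 7.815 kJ/mol
  T = 329.4 K: K = (3.527, 0.207, 0.148), RR gives ψ = 0.136, H_out = 4.968 kJ/mol
  T = 333.2 K: K = (3.758, 0.218, 0.161), RR gives ψ = 0.164, H_out = 6.427 kJ/mol
  T = 335.1 K: K = (3.876, 0.224, 0.167), RR gives ψ = 0.177, H_out = 7.129 kJ/mol
Linear interpolation between T = 333.2 (H_out = 6.427) and T = 335.1 (H_out = 7.129) on hF = 6.693 gives T ≈ 333.9 K, at which ψ = 0.17.

T = 333.9 K, V/F = 0.17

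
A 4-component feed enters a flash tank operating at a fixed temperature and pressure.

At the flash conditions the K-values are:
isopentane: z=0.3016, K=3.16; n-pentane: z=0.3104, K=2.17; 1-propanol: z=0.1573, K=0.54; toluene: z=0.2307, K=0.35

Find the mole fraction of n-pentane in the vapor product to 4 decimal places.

y_n-pentane = 0.3480

Newton iteration, ψ⁰ = 0.5:
  ψ = 0.5000: g = 0.22620, g' = -0.7644 → ψ = 0.7959
  ψ = 0.7959: g = 0.00280, g' = -0.8055 → ψ = 0.7994
Converged at ψ = 0.7994.
Compositions from xᵢ = zᵢ/(1+ψ(Kᵢ−1)), yᵢ = Kᵢxᵢ:
  isopentane: x = 0.1106, y = 0.3495
  n-pentane: x = 0.1604, y = 0.3480
  1-propanol: x = 0.2488, y = 0.1343
  toluene: x = 0.4802, y = 0.1681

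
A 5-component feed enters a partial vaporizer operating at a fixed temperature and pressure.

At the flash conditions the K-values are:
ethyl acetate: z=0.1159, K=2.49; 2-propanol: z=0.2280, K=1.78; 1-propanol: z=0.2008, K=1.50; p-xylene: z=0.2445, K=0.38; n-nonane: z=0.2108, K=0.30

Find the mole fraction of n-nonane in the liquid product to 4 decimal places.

x_n-nonane = 0.2577

Iterate (Newton) starting at V/F = 0.32:
  V/F = 0.3200: g = -0.03346, g' = -0.5619 → V/F = 0.2605
  V/F = 0.2605: g = -0.00019, g' = -0.5568 → V/F = 0.2601
Converged at V/F = 0.2601.
Compositions from xᵢ = zᵢ/(1+V/F(Kᵢ−1)), yᵢ = Kᵢxᵢ:
  ethyl acetate: x = 0.0835, y = 0.2080
  2-propanol: x = 0.1895, y = 0.3374
  1-propanol: x = 0.1777, y = 0.2665
  p-xylene: x = 0.2915, y = 0.1108
  n-nonane: x = 0.2577, y = 0.0773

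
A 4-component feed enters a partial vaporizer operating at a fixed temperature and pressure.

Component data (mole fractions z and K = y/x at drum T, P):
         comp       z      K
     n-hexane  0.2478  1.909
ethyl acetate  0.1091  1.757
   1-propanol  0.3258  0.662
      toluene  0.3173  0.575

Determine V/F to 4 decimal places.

V/F = 0.1897

Material balance + equilibrium reduce to Σ zᵢ(Kᵢ−1)/(1+V/F(Kᵢ−1)) = 0.
g(0) = ΣzᵢKᵢ − 1 = 0.0629 and g(1) = 1 − Σzᵢ/Kᵢ = -0.2359, so a root lies in (0, 1).
Newton–Raphson from V/F = 0.5:
  V/F = 0.5000: g = -0.08898, g' = -0.2760 → V/F = 0.1776
  V/F = 0.1776: g = 0.00372, g' = -0.3095 → V/F = 0.1896
  V/F = 0.1896: g = 0.00002, g' = -0.3071 → V/F = 0.1897
Converged at V/F = 0.1897.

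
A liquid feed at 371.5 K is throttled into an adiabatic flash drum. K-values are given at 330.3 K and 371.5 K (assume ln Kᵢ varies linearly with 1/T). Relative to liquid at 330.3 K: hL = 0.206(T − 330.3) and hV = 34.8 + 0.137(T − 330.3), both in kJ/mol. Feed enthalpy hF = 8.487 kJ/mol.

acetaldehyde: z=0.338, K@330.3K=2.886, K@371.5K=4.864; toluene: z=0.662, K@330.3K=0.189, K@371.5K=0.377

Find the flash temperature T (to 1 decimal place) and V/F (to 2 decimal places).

Adiabatic flash: solve Rachford–Rice at each trial T, then check hF = ψ·hV(T) + (1−ψ)·hL(T).
  T = 330.3 K: K = (2.886, 0.189), RR gives ψ = 0.066, H_out = 2.289 kJ/mol
  T = 371.5 K: K = (4.864, 0.377), RR gives ψ = 0.371, H_out = 20.350 kJ/mol
  T = 350.9 K: K = (3.805, 0.272), RR gives ψ = 0.228, H_out = 11.870 kJ/mol
  T = 340.6 K: K = (3.327, 0.228), RR gives ψ = 0.153, H_out = 7.354 kJ/mol
  T = 345.8 K: K = (3.564, 0.250), RR gives ψ = 0.192, H_out = 9.682 kJ/mol
  T = 343.2 K: K = (3.445, 0.239), RR gives ψ = 0.173, H_out = 8.532 kJ/mol
  T = 341.9 K: K = (3.386, 0.233), RR gives ψ = 0.163, H_out = 7.947 kJ/mol
Linear interpolation between T = 341.9 (H_out = 7.947) and T = 343.2 (H_out = 8.532) on hF = 8.487 gives T ≈ 343.1 K, at which ψ = 0.17.

T = 343.1 K, V/F = 0.17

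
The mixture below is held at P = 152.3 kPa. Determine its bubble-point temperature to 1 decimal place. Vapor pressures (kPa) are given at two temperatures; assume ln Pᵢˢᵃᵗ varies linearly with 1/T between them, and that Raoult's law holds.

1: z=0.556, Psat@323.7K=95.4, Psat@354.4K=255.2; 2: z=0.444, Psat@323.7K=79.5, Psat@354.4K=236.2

Bubble-point temperature: ΣzᵢPᵢˢᵃᵗ(T) = P. Interpolate ln Pᵢˢᵃᵗ = aᵢ + bᵢ/T.
  T = 323.7 K: ΣzᵢPᵢˢᵃᵗ = 88.34 kPa
  T = 354.4 K: ΣzᵢPᵢˢᵃᵗ = 246.76 kPa
  T = 339.0 K: ΣzᵢPᵢˢᵃᵗ = 150.82 kPa
  T = 346.7 K: ΣzᵢPᵢˢᵃᵗ = 193.96 kPa
  T = 342.9 K: ΣzᵢPᵢˢᵃᵗ = 171.55 kPa
  T = 340.9 K: ΣzᵢPᵢˢᵃᵗ = 160.64 kPa
Interpolating between 339.0 K and 340.9 K gives T ≈ 339.3 K.

T = 339.3 K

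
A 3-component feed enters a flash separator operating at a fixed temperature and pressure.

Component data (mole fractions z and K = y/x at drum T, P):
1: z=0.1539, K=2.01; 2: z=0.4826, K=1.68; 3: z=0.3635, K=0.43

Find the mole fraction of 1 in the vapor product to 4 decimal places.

Material balance + equilibrium reduce to Σ zᵢ(Kᵢ−1)/(1+ψ(Kᵢ−1)) = 0.
Feasibility: ΣzᵢKᵢ = 1.2764, Σzᵢ/Kᵢ = 1.2092 — both > 1, two phases present.
Newton–Raphson from ψ = 0.31:
  ψ = 0.3100: g = 0.13775, g' = -0.4175 → ψ = 0.6399
  ψ = 0.6399: g = -0.00309, g' = -0.4589 → ψ = 0.6332
Converged at ψ = 0.6332.
Compositions from xᵢ = zᵢ/(1+ψ(Kᵢ−1)), yᵢ = Kᵢxᵢ:
  1: x = 0.0939, y = 0.1887
  2: x = 0.3373, y = 0.5667
  3: x = 0.5688, y = 0.2446

y_1 = 0.1887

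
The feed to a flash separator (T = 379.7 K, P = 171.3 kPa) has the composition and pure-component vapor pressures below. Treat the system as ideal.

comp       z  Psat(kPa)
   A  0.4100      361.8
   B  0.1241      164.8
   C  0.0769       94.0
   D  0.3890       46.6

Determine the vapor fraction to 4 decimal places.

Raoult's law: Kᵢ = Pᵢˢᵃᵗ/P = Pᵢˢᵃᵗ/171.3.
  K_A = 361.8/171.3 = 2.112084, K_B = 164.8/171.3 = 0.962055, K_C = 94.0/171.3 = 0.548745, K_D = 46.6/171.3 = 0.272037
Rachford–Rice: g(ψ) = Σ zᵢ(Kᵢ−1)/(1+ψ(Kᵢ−1)) = 0.
Check two-phase: ΣzᵢKᵢ = 1.1334 > 1 and Σzᵢ/Kᵢ = 1.8932 > 1, so g(0) = 0.1334 > 0 and g(1) = -0.8932 < 0.
Iterate (Newton) starting at ψ = 0.5:
  ψ = 0.5000: g = -0.20183, g' = -0.7453 → ψ = 0.2292
  ψ = 0.2292: g = -0.02001, g' = -0.6386 → ψ = 0.1979
Converged at ψ = 0.1979.

ψ = 0.1979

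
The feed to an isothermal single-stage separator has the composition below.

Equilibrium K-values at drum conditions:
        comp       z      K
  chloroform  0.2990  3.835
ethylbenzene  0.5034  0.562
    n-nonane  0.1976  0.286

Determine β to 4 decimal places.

β = 0.3254

Material balance + equilibrium reduce to Σ zᵢ(Kᵢ−1)/(1+β(Kᵢ−1)) = 0.
Feasibility: ΣzᵢKᵢ = 1.4861, Σzᵢ/Kᵢ = 1.6646 — both > 1, two phases present.
Iterate (Newton) starting at β = 0.38:
  β = 0.3800: g = -0.05007, g' = -0.8856 → β = 0.3235
  β = 0.3235: g = 0.00184, g' = -0.9553 → β = 0.3254
Converged at β = 0.3254.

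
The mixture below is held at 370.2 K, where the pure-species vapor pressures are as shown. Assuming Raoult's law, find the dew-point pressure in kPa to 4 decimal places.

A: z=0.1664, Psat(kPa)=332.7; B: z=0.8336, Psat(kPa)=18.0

Pdew = 21.3624 kPa

At the dew point ψ → 1, so Σzᵢ/Kᵢ = 1 with Kᵢ = Pᵢˢᵃᵗ/P ⇒ 1/P = Σzᵢ/Pᵢˢᵃᵗ.
1/P = 0.1664/332.7 + 0.8336/18.0 = 0.0468113 ⇒ P = 21.3624 kPa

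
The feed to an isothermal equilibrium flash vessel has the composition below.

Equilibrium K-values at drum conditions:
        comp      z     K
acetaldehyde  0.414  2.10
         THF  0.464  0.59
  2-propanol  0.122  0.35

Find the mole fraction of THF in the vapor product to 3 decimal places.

Newton–Raphson from β = 0.6:
  β = 0.600: g = -0.1080, g' = -0.458 → β = 0.364
  β = 0.364: g = -0.0023, g' = -0.452 → β = 0.359
Converged at β = 0.359.
Compositions from xᵢ = zᵢ/(1+β(Kᵢ−1)), yᵢ = Kᵢxᵢ:
  acetaldehyde: x = 0.297, y = 0.623
  THF: x = 0.544, y = 0.321
  2-propanol: x = 0.159, y = 0.056

y_THF = 0.321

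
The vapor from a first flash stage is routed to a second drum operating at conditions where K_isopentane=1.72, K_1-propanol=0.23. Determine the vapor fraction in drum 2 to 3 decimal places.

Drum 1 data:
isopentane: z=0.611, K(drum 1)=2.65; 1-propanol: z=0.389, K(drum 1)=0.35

Drum 1:
Let ψ₁ = V/F and solve Σ zᵢ(Kᵢ−1)/(1+ψ₁(Kᵢ−1)) = 0.
g(0) = ΣzᵢKᵢ − 1 = 0.755 and g(1) = 1 − Σzᵢ/Kᵢ = -0.342, so a root lies in (0, 1).
Newton–Raphson from ψ₁ = 0.5:
  ψ₁ = 0.500: g = 0.1778, g' = -0.860 → ψ₁ = 0.707
  ψ₁ = 0.707: g = -0.0023, g' = -0.917 → ψ₁ = 0.704
Converged at ψ₁ = 0.704.
Drum-1 compositions:
  isopentane: x = 0.283, y = 0.749
  1-propanol: x = 0.717, y = 0.251
Drum-2 feed = drum-1 vapor: z₂ = (0.7489, 0.2511).
Drum 2:
Let ψ₂ = V/F and solve Σ zᵢ(Kᵢ−1)/(1+ψ₂(Kᵢ−1)) = 0.
g(0) = ΣzᵢKᵢ − 1 = 0.346 and g(1) = 1 − Σzᵢ/Kᵢ = -0.527, so a root lies in (0, 1).
Iterate (Newton) starting at ψ₂ = 0.57:
  ψ₂ = 0.570: g = 0.0377, g' = -0.668 → ψ₂ = 0.627
  ψ₂ = 0.627: g = -0.0019, g' = -0.740 → ψ₂ = 0.624
Converged at ψ₂ = 0.624.
  isopentane: x = 0.517, y = 0.889
  1-propanol: x = 0.483, y = 0.111

V/F (drum 2) = 0.624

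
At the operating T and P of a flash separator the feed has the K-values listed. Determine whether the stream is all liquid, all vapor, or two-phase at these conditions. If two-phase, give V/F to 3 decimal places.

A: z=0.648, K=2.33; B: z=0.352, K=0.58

all vapor

ΣzᵢKᵢ = 1.714; Σzᵢ/Kᵢ = 0.885.
Since Σzᵢ/Kᵢ < 1 the mixture is above its dew point — single vapor phase.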